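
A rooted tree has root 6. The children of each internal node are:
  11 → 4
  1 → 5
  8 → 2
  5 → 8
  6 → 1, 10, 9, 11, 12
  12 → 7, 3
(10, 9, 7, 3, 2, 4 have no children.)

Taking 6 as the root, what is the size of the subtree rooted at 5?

3

5's subtree: {5, 8, 2}, size 3.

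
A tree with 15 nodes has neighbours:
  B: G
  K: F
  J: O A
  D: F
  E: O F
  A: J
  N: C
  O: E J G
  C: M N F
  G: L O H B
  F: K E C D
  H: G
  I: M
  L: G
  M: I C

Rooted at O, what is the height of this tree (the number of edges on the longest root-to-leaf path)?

5

I sits deepest: O–E–F–C–M–I — 5 edges from the root.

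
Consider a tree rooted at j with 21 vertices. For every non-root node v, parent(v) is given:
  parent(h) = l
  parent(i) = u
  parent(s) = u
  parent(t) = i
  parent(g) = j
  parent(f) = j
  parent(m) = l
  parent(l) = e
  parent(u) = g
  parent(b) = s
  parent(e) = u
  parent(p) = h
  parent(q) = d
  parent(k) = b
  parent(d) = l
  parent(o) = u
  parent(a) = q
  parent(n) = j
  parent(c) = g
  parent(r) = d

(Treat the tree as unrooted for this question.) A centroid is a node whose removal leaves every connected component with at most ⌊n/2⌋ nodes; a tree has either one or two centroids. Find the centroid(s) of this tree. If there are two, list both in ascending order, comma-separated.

u

Delete u: the remaining components have sizes 9, 5, 3, 2, 1. Max 9 ≤ 10, so u is a centroid.
No neighbour of u does as well, so u is the unique centroid.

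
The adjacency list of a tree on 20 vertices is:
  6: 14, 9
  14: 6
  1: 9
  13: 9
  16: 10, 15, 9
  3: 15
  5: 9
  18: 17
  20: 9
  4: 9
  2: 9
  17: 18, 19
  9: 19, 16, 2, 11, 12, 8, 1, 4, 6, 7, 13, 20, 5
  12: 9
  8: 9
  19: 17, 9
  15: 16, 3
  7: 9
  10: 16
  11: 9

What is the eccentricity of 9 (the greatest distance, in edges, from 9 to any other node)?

3

Distances from 9 peak at 3, attained at 18 (3 also at distance 3).
9-19-17-18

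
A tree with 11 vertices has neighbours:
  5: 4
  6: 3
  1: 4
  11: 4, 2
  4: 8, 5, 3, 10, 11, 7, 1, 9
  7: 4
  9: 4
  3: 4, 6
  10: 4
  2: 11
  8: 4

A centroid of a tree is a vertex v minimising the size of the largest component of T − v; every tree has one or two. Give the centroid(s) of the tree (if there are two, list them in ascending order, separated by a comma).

4

Removing 4 splits the tree into components of sizes 2, 2, 1, 1, 1, 1, 1, 1; the largest is 2 ≤ ⌊11/2⌋ = 5.
No neighbour of 4 does as well, so 4 is the unique centroid.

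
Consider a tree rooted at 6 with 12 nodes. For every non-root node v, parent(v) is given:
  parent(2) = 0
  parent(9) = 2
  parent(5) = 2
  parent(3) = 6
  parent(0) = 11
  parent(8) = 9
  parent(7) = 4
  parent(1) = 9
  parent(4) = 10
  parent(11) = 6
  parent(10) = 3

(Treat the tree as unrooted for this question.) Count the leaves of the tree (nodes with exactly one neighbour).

The leaves are 1, 5, 7, 8.
That is 4 leaves.

4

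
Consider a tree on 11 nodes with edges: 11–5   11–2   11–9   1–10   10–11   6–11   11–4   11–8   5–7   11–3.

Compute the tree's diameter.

4

Starting from 7, a farthest node is 1 at distance 4.
One longest path: 7 – 5 – 11 – 10 – 1.
So the diameter is 4.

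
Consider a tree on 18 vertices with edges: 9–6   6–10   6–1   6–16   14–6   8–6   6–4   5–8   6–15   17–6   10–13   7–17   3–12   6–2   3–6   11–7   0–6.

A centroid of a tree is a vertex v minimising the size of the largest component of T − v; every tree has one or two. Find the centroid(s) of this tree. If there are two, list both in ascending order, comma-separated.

6

Delete 6: the remaining components have sizes 3, 2, 2, 2, 1, 1, 1, 1, 1, 1, 1, 1. Max 3 ≤ 9, so 6 is a centroid.
Every other node leaves some component of size > 9, so the centroid is unique.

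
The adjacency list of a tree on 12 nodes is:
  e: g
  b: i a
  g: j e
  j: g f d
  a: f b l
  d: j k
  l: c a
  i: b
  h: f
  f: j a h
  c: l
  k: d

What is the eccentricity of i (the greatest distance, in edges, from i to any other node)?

6

Distances from i peak at 6, attained at e (k also at distance 6).
i–b–a–f–j–g–e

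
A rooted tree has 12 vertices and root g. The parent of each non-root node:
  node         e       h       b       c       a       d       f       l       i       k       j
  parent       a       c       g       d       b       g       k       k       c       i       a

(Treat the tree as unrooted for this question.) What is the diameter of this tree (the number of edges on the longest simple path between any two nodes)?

Starting from f, a farthest node is e at distance 8.
One longest path: f–k–i–c–d–g–b–a–e.
So the diameter is 8.

8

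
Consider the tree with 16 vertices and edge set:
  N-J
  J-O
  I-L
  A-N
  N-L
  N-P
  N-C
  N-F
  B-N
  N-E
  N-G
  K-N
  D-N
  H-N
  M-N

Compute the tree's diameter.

BFS from I reaches O last, at distance 4; BFS from O confirms no node is farther.
Path: I–L–N–J–O.

4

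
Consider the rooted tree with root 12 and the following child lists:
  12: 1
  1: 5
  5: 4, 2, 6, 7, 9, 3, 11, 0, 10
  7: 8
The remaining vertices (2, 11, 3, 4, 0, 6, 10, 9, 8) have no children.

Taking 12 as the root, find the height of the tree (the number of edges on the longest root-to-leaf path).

4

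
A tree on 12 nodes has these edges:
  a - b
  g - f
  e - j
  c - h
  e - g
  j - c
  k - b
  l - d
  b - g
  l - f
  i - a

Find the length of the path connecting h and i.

7

Walking from h: h – c – j – e – g – b – a – i. Length 7.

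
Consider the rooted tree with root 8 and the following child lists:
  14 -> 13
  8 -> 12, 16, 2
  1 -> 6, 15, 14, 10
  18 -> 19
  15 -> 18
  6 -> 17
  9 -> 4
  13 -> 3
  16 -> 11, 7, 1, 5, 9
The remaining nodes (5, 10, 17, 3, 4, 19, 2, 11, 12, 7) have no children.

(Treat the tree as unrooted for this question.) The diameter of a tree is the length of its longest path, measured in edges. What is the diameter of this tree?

6

A longest path is 4 – 9 – 16 – 1 – 15 – 18 – 19, with 6 edges.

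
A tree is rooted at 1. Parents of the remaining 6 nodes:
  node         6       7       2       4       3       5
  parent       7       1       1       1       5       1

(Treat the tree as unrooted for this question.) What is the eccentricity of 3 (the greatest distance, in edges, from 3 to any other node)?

The node farthest from 3 is 6, via 3–5–1–7–6 — 4 edges.

4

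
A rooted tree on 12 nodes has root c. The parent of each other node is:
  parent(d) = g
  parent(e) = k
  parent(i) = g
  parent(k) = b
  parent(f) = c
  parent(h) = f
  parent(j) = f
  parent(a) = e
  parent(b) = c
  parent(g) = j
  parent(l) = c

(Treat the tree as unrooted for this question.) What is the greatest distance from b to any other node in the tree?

The node farthest from b is d (i also at distance 5), via b–c–f–j–g–d — 5 edges.

5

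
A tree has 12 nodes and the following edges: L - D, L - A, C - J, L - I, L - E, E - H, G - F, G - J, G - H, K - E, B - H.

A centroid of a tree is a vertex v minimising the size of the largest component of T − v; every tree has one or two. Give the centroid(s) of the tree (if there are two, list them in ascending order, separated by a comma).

E, H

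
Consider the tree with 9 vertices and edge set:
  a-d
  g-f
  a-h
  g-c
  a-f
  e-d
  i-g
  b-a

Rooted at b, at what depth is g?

3

b → a → f → g — 3 edges.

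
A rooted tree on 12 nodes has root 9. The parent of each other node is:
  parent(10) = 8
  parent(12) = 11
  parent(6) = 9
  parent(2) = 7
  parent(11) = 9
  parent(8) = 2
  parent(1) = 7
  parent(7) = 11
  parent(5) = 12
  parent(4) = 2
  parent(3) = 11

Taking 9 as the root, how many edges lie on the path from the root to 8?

Path from 9 to 8: 9 – 11 – 7 – 2 – 8, which has 4 edges.

4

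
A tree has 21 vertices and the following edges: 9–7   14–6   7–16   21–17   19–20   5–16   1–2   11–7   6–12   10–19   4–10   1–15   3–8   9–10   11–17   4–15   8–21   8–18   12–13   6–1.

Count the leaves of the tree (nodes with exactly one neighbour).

Degree-1 nodes: 2, 3, 5, 13, 14, 18, 20 — 7 of them.

7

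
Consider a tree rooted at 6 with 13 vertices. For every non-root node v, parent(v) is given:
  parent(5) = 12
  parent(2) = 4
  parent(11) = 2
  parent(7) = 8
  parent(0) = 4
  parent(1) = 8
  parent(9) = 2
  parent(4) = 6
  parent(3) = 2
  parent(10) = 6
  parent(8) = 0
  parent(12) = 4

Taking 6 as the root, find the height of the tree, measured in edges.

A deepest node is 7, reached by 6-4-0-8-7.
That path has 4 edges, so the height is 4.

4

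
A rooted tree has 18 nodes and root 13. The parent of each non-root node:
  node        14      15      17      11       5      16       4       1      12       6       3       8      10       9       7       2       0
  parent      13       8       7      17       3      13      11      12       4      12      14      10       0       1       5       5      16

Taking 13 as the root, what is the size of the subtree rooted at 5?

5's subtree: {5, 7, 2, 17, 11, 4, 12, 1, 6, 9}, size 10.

10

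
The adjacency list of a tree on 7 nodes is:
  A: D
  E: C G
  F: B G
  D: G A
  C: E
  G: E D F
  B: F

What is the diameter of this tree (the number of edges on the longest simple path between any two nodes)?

Starting from A, a farthest node is B at distance 4.
One longest path: A - D - G - F - B.
So the diameter is 4.

4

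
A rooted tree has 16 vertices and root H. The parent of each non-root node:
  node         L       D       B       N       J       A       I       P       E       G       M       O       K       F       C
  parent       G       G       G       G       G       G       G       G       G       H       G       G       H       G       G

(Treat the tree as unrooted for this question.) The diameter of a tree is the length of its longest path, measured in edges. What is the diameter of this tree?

3

A longest path is K-H-G-F, with 3 edges.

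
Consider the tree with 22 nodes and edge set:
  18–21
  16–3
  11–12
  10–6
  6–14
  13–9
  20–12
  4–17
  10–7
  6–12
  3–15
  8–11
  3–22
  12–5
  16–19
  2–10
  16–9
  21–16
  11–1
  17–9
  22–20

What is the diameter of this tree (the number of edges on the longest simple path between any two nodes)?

BFS from 4 reaches 7 last, at distance 10; BFS from 7 confirms no node is farther.
Path: 4 – 17 – 9 – 16 – 3 – 22 – 20 – 12 – 6 – 10 – 7.

10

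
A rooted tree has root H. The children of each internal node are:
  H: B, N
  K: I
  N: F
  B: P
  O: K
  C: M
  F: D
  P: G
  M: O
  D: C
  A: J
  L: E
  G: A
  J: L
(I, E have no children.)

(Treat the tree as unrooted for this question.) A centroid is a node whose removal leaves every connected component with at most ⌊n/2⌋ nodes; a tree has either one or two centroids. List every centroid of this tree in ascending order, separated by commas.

Delete N: the remaining components have sizes 8, 7. Max 8 ≤ 8, so N is a centroid.
H is adjacent to N and is also a centroid (the largest component after removing it is likewise 8).

H, N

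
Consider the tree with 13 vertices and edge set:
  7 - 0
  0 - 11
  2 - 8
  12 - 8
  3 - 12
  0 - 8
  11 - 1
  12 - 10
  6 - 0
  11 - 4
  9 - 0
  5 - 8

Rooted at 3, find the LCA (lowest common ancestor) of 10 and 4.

12

10's ancestor chain is 10, 12, 3 and 4's is 4, 11, 0, 8, 12, 3; they first meet at 12.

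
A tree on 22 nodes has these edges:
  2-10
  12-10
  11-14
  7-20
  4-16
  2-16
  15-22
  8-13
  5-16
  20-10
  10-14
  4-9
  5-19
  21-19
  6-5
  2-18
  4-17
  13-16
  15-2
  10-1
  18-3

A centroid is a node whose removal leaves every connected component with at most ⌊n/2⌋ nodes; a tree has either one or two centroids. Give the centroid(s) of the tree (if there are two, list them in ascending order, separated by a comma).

2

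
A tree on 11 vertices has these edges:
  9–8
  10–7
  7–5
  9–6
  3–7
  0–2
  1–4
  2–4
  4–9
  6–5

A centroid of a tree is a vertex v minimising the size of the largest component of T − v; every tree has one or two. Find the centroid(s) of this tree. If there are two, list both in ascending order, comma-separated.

9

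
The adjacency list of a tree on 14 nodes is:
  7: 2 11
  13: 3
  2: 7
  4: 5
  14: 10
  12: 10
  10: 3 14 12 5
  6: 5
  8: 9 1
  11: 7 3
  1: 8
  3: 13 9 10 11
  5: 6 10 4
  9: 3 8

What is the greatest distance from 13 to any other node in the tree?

4

The node farthest from 13 is 6 (4, 1, 2 also at distance 4), via 13 – 3 – 10 – 5 – 6 — 4 edges.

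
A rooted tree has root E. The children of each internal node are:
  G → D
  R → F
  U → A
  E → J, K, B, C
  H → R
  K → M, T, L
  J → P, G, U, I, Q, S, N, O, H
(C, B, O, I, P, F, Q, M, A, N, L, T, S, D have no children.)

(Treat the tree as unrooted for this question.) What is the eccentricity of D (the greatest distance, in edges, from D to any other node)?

Distances from D peak at 5, attained at M (L, F, T also at distance 5).
D-G-J-E-K-M

5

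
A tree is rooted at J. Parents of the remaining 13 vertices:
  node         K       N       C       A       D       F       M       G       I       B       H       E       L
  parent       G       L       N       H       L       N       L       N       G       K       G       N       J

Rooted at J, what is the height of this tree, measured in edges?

5

A deepest node is A, reached by J – L – N – G – H – A.
That path has 5 edges, so the height is 5.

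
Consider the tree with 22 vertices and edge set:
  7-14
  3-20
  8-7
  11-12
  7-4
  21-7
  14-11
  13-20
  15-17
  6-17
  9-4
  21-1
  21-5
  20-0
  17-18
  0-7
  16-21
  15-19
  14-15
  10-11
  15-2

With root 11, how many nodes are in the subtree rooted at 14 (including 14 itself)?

19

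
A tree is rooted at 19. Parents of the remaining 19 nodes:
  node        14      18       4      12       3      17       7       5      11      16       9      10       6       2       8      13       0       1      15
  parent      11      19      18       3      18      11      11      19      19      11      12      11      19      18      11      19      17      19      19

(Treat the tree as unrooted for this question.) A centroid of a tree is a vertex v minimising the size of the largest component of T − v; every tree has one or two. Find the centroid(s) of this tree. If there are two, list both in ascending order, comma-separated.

19

Removing 19 splits the tree into components of sizes 8, 6, 1, 1, 1, 1, 1; the largest is 8 ≤ ⌊20/2⌋ = 10.
Every other node leaves some component of size > 10, so the centroid is unique.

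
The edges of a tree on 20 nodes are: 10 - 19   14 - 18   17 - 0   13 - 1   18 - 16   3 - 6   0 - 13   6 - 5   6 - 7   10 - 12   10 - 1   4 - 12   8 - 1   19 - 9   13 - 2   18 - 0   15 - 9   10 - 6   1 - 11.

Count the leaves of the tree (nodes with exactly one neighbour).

11

Degree-1 nodes: 2, 3, 4, 5, 7, 8, 11, 14, 15, 16, 17 — 11 of them.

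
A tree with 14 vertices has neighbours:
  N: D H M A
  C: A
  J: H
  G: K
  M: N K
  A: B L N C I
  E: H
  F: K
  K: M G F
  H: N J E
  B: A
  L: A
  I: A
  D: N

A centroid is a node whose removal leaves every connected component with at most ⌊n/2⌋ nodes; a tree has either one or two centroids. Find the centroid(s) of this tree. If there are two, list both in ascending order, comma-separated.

N

If N is removed the pieces have sizes 5, 4, 3, 1, all ≤ ⌊14/2⌋ = 7.
No neighbour of N does as well, so N is the unique centroid.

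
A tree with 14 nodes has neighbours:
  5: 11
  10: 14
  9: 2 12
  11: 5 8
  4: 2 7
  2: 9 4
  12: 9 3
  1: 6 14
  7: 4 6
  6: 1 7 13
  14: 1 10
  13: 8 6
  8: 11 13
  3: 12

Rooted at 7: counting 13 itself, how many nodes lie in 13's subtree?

13's subtree: {13, 8, 11, 5}, size 4.

4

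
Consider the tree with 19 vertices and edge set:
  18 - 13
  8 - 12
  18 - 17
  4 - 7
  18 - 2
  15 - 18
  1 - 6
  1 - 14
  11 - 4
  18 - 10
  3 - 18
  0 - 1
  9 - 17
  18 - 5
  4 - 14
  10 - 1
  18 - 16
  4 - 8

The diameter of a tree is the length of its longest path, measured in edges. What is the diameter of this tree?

Starting from 12, a farthest node is 9 at distance 8.
One longest path: 12–8–4–14–1–10–18–17–9.
So the diameter is 8.

8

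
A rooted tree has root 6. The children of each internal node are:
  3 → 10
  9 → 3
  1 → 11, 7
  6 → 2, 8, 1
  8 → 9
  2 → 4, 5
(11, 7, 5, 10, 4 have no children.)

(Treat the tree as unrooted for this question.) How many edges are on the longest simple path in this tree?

Starting from 11, a farthest node is 10 at distance 6.
One longest path: 11 - 1 - 6 - 8 - 9 - 3 - 10.
So the diameter is 6.

6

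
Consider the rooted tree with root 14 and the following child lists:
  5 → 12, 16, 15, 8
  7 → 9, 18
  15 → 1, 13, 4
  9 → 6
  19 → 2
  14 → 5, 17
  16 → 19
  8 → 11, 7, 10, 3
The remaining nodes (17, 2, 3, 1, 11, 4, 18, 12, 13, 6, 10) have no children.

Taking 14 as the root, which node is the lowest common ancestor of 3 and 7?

Ancestors of 3 (toward the root): 3, 8, 5, 14.
Ancestors of 7: 7, 8, 5, 14.
The deepest node appearing in both lists is 8.

8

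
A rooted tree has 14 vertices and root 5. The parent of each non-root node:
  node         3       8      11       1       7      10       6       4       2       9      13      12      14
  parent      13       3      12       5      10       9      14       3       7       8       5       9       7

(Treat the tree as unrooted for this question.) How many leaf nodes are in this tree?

5

The leaves are 1, 2, 4, 6, 11.
That is 5 leaves.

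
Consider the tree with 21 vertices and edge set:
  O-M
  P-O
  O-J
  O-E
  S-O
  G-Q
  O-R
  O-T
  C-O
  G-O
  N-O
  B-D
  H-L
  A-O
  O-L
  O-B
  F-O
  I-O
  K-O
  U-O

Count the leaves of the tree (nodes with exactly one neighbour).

The leaves are A, C, D, E, F, H, I, J, K, M, N, P, Q, R, S, T, U.
That is 17 leaves.

17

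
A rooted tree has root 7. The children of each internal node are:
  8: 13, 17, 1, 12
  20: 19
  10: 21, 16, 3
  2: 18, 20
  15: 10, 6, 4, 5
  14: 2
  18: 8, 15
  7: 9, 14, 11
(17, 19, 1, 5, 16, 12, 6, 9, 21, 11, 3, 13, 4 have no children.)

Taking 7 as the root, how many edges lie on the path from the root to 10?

5

Path from 7 to 10: 7–14–2–18–15–10, which has 5 edges.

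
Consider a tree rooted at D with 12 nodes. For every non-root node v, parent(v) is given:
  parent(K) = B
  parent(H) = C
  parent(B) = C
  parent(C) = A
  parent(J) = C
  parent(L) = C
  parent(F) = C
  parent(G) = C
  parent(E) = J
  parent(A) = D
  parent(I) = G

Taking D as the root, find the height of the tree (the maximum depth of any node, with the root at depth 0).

4

A deepest node is K, reached by D-A-C-B-K.
That path has 4 edges, so the height is 4.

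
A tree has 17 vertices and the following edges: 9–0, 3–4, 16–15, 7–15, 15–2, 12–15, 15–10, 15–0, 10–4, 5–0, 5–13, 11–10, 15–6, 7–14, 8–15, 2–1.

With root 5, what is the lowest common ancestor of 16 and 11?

15

Ancestors of 16 (toward the root): 16, 15, 0, 5.
Ancestors of 11: 11, 10, 15, 0, 5.
The deepest node appearing in both lists is 15.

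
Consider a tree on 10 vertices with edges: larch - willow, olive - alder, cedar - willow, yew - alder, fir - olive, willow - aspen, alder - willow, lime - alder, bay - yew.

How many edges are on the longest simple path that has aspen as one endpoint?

4

The node farthest from aspen is fir (bay also at distance 4), via aspen–willow–alder–olive–fir — 4 edges.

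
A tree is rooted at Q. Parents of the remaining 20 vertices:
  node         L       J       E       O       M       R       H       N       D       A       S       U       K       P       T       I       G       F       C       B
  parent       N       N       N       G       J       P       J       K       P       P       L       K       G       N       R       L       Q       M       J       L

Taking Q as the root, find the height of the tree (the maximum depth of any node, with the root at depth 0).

6

A deepest node is T, reached by Q–G–K–N–P–R–T.
That path has 6 edges, so the height is 6.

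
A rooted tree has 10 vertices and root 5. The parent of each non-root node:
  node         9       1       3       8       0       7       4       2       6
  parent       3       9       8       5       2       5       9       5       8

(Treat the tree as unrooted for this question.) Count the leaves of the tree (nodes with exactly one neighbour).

Exactly 5 nodes have a single neighbour: 0, 1, 4, 6, 7.

5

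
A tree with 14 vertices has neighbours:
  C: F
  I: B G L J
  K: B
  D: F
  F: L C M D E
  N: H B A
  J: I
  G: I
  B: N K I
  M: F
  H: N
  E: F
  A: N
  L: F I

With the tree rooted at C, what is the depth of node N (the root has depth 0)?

C → F → L → I → B → N — 5 edges.

5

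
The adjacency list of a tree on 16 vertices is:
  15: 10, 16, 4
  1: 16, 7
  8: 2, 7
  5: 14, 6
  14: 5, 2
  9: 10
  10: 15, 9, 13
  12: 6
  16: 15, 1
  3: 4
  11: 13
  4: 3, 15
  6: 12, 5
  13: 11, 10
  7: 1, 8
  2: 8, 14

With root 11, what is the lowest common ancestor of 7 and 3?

15

Ancestors of 7 (toward the root): 7, 1, 16, 15, 10, 13, 11.
Ancestors of 3: 3, 4, 15, 10, 13, 11.
The deepest node appearing in both lists is 15.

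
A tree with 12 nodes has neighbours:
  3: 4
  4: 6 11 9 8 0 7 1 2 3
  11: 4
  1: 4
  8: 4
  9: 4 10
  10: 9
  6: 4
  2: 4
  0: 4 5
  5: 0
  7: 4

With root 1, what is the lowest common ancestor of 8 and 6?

4

8's ancestor chain is 8, 4, 1 and 6's is 6, 4, 1; they first meet at 4.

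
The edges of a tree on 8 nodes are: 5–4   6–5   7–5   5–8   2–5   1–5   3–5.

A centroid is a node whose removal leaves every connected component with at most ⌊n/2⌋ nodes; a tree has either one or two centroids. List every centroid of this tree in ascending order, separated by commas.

If 5 is removed the pieces have sizes 1, 1, 1, 1, 1, 1, 1, all ≤ ⌊8/2⌋ = 4.
Every other node leaves some component of size > 4, so the centroid is unique.

5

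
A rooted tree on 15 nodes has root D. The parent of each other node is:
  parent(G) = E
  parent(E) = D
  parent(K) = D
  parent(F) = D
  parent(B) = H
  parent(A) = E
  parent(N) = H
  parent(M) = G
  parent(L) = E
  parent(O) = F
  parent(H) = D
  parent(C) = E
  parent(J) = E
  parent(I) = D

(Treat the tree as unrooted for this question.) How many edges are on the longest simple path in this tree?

BFS from M reaches N last, at distance 5; BFS from N confirms no node is farther.
Path: M – G – E – D – H – N.

5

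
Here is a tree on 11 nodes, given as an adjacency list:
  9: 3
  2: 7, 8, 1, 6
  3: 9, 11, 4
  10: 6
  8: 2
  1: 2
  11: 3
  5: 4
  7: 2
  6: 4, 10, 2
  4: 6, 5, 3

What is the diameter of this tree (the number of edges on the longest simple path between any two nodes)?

5

A longest path is 8 - 2 - 6 - 4 - 3 - 9, with 5 edges.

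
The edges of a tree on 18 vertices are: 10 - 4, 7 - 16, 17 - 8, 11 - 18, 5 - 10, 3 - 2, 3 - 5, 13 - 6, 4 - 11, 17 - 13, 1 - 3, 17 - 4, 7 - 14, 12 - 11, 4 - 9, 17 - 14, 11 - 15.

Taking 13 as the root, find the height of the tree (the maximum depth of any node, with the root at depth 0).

2 sits deepest: 13 → 17 → 4 → 10 → 5 → 3 → 2 — 6 edges from the root.

6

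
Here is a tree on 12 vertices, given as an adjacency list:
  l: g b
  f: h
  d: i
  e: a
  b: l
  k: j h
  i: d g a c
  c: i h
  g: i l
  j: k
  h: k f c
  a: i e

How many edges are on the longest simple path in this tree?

7

BFS from j reaches b last, at distance 7; BFS from b confirms no node is farther.
Path: j–k–h–c–i–g–l–b.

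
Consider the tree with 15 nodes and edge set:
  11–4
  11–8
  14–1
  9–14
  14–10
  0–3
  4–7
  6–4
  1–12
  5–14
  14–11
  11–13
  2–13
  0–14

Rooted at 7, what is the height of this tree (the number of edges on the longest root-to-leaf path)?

A deepest node is 12, reached by 7 → 4 → 11 → 14 → 1 → 12.
That path has 5 edges, so the height is 5.

5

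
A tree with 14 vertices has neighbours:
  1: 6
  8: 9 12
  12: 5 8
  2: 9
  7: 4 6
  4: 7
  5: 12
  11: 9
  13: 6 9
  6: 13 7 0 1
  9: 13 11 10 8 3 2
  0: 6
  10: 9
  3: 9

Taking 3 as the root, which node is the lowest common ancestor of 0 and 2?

9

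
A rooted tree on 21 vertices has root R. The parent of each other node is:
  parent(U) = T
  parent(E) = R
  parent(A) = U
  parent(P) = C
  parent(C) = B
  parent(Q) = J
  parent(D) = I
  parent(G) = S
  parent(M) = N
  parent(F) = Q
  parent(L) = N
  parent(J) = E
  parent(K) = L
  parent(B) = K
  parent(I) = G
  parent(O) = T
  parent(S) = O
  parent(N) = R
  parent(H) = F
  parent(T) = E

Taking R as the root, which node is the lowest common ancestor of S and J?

E

Path S→root: S O T E R; path J→root: J E R.
First common node: E.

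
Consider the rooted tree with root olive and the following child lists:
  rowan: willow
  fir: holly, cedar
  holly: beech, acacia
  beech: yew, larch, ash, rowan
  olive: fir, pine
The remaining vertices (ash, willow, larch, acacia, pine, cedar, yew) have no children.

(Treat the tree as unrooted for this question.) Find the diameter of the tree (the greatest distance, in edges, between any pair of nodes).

6

Starting from willow, a farthest node is pine at distance 6.
One longest path: willow - rowan - beech - holly - fir - olive - pine.
So the diameter is 6.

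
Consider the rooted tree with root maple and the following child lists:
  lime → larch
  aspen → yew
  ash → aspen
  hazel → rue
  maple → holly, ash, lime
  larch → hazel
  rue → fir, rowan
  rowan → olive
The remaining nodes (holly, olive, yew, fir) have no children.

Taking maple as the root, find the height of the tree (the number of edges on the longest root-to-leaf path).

6

olive sits deepest: maple-lime-larch-hazel-rue-rowan-olive — 6 edges from the root.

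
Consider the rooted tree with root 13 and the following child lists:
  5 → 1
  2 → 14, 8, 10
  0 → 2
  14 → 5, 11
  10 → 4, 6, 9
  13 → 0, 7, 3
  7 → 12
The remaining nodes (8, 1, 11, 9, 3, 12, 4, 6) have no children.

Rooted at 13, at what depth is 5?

4

Climbing from 5 to the root: 5 → 14 → 2 → 0 → 13. That's 4 steps.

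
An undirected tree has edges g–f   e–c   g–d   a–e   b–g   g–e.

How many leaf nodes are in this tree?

The leaves are a, b, c, d, f.
That is 5 leaves.

5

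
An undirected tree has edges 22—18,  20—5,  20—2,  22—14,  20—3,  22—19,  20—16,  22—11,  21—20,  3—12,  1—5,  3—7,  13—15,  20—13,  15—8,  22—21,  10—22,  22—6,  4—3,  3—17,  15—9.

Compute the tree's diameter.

Starting from 9, a farthest node is 19 at distance 6.
One longest path: 9-15-13-20-21-22-19.
So the diameter is 6.

6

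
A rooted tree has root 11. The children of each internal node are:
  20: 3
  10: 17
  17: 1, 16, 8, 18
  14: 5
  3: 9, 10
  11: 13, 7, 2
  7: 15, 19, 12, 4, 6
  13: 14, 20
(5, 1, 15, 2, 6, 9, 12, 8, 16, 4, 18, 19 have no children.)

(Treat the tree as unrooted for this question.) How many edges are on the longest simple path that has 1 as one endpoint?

8

A farthest node from 1 is 19 (15, 6, 4, 12 also at distance 8).
The path 1–17–10–3–20–13–11–7–19 has 8 edges.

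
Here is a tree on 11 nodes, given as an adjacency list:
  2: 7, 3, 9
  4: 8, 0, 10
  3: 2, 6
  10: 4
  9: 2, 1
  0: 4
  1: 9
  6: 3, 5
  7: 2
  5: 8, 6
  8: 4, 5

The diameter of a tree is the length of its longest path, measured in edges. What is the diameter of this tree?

8

BFS from 10 reaches 1 last, at distance 8; BFS from 1 confirms no node is farther.
Path: 10-4-8-5-6-3-2-9-1.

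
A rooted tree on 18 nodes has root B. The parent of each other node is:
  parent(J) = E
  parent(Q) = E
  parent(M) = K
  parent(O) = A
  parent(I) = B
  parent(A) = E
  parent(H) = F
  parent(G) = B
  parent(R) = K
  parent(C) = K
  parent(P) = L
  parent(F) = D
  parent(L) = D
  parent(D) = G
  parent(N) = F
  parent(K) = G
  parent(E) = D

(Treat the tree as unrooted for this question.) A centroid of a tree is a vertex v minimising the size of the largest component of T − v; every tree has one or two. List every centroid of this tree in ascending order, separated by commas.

Removing D splits the tree into components of sizes 7, 5, 3, 2; the largest is 7 ≤ ⌊18/2⌋ = 9.
Every other node leaves some component of size > 9, so the centroid is unique.

D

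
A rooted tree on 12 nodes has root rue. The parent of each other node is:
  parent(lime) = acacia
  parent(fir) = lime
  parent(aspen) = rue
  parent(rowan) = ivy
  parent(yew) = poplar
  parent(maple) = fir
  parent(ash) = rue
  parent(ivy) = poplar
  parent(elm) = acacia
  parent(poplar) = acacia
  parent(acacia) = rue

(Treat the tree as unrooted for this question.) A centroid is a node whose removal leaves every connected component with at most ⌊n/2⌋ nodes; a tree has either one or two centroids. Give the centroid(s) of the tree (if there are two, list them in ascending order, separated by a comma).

Removing acacia splits the tree into components of sizes 4, 3, 3, 1; the largest is 4 ≤ ⌊12/2⌋ = 6.
Every other node leaves some component of size > 6, so the centroid is unique.

acacia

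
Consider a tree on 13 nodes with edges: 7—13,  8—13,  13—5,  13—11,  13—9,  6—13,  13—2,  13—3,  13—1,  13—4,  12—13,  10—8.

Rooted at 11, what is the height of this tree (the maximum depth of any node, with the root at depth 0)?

10 sits deepest: 11 – 13 – 8 – 10 — 3 edges from the root.

3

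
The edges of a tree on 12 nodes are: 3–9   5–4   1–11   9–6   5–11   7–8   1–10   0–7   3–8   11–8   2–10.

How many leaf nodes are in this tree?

4

The leaves are 0, 2, 4, 6.
That is 4 leaves.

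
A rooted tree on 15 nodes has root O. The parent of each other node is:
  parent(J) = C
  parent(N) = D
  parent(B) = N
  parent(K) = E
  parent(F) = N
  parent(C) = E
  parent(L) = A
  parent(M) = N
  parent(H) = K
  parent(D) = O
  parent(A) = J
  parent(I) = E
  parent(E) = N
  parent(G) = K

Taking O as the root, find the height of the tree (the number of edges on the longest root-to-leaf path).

A deepest node is L, reached by O–D–N–E–C–J–A–L.
That path has 7 edges, so the height is 7.

7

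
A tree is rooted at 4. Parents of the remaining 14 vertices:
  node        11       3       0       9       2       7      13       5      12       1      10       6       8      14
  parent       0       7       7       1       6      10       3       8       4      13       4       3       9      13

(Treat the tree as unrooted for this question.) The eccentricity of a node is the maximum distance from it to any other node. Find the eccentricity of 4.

Distances from 4 peak at 8, attained at 5.
4-10-7-3-13-1-9-8-5

8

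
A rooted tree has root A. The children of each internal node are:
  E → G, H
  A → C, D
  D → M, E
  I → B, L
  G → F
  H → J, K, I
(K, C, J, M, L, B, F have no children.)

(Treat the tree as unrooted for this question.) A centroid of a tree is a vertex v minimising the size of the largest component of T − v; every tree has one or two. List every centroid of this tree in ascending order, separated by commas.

Delete E: the remaining components have sizes 6, 4, 2. Max 6 ≤ 6, so E is a centroid.
No neighbour of E does as well, so E is the unique centroid.

E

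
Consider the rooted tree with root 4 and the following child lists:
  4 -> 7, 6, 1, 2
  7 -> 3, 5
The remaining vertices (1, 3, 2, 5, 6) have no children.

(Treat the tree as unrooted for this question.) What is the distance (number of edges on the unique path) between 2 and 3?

Walking from 2: 2 - 4 - 7 - 3. Length 3.

3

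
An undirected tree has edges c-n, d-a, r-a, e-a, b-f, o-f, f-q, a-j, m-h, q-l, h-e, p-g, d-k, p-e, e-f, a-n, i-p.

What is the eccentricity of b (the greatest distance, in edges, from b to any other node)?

The node farthest from b is c (k also at distance 5), via b – f – e – a – n – c — 5 edges.

5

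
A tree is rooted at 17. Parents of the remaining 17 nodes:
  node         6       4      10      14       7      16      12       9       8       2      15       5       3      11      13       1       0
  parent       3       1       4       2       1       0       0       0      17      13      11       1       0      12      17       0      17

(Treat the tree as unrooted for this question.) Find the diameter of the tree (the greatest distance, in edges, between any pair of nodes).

A longest path is 14 - 2 - 13 - 17 - 0 - 12 - 11 - 15, with 7 edges.

7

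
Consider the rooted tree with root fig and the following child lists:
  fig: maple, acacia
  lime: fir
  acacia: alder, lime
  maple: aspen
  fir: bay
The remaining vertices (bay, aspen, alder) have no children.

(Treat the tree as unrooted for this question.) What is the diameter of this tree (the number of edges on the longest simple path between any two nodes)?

Starting from aspen, a farthest node is bay at distance 6.
One longest path: aspen – maple – fig – acacia – lime – fir – bay.
So the diameter is 6.

6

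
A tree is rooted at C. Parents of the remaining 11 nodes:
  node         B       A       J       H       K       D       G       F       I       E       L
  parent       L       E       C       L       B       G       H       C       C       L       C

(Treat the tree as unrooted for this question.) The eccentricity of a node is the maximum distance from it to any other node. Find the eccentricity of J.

A farthest node from J is D.
The path J–C–L–H–G–D has 5 edges.

5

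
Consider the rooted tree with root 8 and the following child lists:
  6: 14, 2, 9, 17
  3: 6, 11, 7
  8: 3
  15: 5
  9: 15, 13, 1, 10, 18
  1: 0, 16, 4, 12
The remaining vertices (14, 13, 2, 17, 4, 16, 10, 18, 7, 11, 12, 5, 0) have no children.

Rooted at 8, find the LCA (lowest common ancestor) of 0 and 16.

1

Ancestors of 0 (toward the root): 0, 1, 9, 6, 3, 8.
Ancestors of 16: 16, 1, 9, 6, 3, 8.
The deepest node appearing in both lists is 1.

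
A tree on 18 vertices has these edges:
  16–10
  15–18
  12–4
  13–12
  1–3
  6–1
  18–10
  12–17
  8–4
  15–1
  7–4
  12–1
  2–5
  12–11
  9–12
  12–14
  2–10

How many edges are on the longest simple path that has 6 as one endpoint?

The node farthest from 6 is 5, via 6–1–15–18–10–2–5 — 6 edges.

6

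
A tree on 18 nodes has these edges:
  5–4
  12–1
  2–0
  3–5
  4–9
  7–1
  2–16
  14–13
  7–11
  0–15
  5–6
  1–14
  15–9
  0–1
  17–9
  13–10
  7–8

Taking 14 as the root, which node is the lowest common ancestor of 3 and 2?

3's ancestor chain is 3, 5, 4, 9, 15, 0, 1, 14 and 2's is 2, 0, 1, 14; they first meet at 0.

0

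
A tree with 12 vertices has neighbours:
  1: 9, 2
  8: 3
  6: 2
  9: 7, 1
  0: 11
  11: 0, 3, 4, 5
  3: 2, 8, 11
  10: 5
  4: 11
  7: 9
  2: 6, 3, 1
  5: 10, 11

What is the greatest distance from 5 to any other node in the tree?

Distances from 5 peak at 6, attained at 7.
5 – 11 – 3 – 2 – 1 – 9 – 7

6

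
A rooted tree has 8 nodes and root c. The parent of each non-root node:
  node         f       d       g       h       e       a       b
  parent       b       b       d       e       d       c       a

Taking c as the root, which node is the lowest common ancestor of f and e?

Ancestors of f (toward the root): f, b, a, c.
Ancestors of e: e, d, b, a, c.
The deepest node appearing in both lists is b.

b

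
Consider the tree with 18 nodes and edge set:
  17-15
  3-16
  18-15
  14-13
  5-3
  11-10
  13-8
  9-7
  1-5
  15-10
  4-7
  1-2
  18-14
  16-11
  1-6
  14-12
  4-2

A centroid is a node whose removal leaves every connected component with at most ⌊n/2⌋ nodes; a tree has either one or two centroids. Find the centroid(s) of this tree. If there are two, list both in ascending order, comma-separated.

11, 16

If 11 is removed the pieces have sizes 9, 8, all ≤ ⌊18/2⌋ = 9.
Its neighbour 16 also leaves a largest component of size 9, so both are centroids.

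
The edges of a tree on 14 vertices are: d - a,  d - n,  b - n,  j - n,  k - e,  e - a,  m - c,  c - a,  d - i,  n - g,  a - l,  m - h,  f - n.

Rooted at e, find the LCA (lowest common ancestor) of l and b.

a

Ancestors of l (toward the root): l, a, e.
Ancestors of b: b, n, d, a, e.
The deepest node appearing in both lists is a.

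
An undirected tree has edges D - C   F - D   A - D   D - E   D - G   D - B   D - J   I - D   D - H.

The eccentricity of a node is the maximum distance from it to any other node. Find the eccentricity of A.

2

A farthest node from A is C (G, B, E, H, I, F, J also at distance 2).
The path A – D – C has 2 edges.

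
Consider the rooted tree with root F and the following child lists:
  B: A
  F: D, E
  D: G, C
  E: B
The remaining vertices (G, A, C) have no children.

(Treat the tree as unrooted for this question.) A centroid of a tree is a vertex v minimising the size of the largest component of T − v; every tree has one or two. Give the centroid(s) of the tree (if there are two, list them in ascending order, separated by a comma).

F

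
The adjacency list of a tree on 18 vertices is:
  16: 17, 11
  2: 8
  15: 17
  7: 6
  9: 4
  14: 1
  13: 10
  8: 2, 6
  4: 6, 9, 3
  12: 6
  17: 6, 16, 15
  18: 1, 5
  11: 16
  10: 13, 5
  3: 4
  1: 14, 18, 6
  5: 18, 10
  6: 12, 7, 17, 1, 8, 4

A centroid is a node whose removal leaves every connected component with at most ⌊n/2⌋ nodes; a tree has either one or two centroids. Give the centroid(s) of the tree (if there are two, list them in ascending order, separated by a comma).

6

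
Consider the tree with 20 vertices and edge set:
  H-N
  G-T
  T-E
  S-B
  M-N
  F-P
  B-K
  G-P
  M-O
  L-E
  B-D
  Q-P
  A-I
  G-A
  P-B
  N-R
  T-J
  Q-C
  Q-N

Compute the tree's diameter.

A longest path is O–M–N–Q–P–G–T–E–L, with 8 edges.

8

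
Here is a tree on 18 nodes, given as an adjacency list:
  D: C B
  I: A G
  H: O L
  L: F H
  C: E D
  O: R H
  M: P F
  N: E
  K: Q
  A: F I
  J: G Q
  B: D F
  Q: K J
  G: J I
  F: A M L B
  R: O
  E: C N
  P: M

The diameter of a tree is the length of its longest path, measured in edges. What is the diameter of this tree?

11

A longest path is K - Q - J - G - I - A - F - B - D - C - E - N, with 11 edges.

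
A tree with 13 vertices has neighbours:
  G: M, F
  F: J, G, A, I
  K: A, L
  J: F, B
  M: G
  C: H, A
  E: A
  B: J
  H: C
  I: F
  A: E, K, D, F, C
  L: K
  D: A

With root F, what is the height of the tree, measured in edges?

3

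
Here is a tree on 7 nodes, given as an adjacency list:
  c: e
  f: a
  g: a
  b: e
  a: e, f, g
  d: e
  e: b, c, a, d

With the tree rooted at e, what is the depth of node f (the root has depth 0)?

2

e – a – f — 2 edges.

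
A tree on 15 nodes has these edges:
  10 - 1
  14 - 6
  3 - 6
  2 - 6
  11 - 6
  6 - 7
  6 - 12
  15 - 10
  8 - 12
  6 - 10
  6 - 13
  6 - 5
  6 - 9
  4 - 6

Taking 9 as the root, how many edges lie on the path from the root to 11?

9 – 6 – 11 — 2 edges.

2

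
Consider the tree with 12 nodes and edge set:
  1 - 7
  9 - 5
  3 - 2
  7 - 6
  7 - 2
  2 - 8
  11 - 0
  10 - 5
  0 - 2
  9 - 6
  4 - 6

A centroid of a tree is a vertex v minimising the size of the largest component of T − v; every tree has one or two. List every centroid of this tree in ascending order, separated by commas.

7

Removing 7 splits the tree into components of sizes 5, 5, 1; the largest is 5 ≤ ⌊12/2⌋ = 6.
Every other node leaves some component of size > 6, so the centroid is unique.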